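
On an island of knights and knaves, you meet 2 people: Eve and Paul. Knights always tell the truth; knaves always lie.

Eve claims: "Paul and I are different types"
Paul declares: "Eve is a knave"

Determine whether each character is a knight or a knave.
Eve is a knight.
Paul is a knave.

Verification:
- Eve (knight) says "Paul and I are different types" - this is TRUE because Eve is a knight and Paul is a knave.
- Paul (knave) says "Eve is a knave" - this is FALSE (a lie) because Eve is a knight.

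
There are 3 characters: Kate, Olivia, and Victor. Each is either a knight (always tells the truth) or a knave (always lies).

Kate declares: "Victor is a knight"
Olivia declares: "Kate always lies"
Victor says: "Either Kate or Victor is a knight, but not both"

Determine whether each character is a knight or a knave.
Kate is a knave.
Olivia is a knight.
Victor is a knave.

Verification:
- Kate (knave) says "Victor is a knight" - this is FALSE (a lie) because Victor is a knave.
- Olivia (knight) says "Kate always lies" - this is TRUE because Kate is a knave.
- Victor (knave) says "Either Kate or Victor is a knight, but not both" - this is FALSE (a lie) because Kate is a knave and Victor is a knave.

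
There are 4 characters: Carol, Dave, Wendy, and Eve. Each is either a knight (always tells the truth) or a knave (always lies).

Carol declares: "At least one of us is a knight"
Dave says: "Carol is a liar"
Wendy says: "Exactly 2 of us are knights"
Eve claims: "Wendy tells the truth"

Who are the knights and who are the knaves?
Carol is a knight.
Dave is a knave.
Wendy is a knave.
Eve is a knave.

Verification:
- Carol (knight) says "At least one of us is a knight" - this is TRUE because Carol is a knight.
- Dave (knave) says "Carol is a liar" - this is FALSE (a lie) because Carol is a knight.
- Wendy (knave) says "Exactly 2 of us are knights" - this is FALSE (a lie) because there are 1 knights.
- Eve (knave) says "Wendy tells the truth" - this is FALSE (a lie) because Wendy is a knave.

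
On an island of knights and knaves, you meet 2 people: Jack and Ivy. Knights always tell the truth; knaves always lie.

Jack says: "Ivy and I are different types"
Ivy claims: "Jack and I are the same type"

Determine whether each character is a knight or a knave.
Jack is a knight.
Ivy is a knave.

Verification:
- Jack (knight) says "Ivy and I are different types" - this is TRUE because Jack is a knight and Ivy is a knave.
- Ivy (knave) says "Jack and I are the same type" - this is FALSE (a lie) because Ivy is a knave and Jack is a knight.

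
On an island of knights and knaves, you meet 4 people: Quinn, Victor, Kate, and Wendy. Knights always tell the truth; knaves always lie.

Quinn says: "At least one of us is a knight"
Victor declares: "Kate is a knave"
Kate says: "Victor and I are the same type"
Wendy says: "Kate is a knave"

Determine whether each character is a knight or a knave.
Quinn is a knight.
Victor is a knight.
Kate is a knave.
Wendy is a knight.

Verification:
- Quinn (knight) says "At least one of us is a knight" - this is TRUE because Quinn, Victor, and Wendy are knights.
- Victor (knight) says "Kate is a knave" - this is TRUE because Kate is a knave.
- Kate (knave) says "Victor and I are the same type" - this is FALSE (a lie) because Kate is a knave and Victor is a knight.
- Wendy (knight) says "Kate is a knave" - this is TRUE because Kate is a knave.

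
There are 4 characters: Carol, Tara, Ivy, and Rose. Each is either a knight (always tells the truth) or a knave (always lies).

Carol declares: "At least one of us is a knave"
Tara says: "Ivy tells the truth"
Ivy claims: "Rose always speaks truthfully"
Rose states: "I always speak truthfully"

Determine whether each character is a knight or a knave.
Carol is a knight.
Tara is a knave.
Ivy is a knave.
Rose is a knave.

Verification:
- Carol (knight) says "At least one of us is a knave" - this is TRUE because Tara, Ivy, and Rose are knaves.
- Tara (knave) says "Ivy tells the truth" - this is FALSE (a lie) because Ivy is a knave.
- Ivy (knave) says "Rose always speaks truthfully" - this is FALSE (a lie) because Rose is a knave.
- Rose (knave) says "I always speak truthfully" - this is FALSE (a lie) because Rose is a knave.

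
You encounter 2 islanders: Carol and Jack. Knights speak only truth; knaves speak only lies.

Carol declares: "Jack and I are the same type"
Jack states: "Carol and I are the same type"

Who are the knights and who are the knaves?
Carol is a knight.
Jack is a knight.

Verification:
- Carol (knight) says "Jack and I are the same type" - this is TRUE because Carol is a knight and Jack is a knight.
- Jack (knight) says "Carol and I are the same type" - this is TRUE because Jack is a knight and Carol is a knight.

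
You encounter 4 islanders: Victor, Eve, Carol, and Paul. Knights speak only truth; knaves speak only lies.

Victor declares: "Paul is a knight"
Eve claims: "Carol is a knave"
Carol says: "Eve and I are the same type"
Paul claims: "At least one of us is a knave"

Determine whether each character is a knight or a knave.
Victor is a knight.
Eve is a knight.
Carol is a knave.
Paul is a knight.

Verification:
- Victor (knight) says "Paul is a knight" - this is TRUE because Paul is a knight.
- Eve (knight) says "Carol is a knave" - this is TRUE because Carol is a knave.
- Carol (knave) says "Eve and I are the same type" - this is FALSE (a lie) because Carol is a knave and Eve is a knight.
- Paul (knight) says "At least one of us is a knave" - this is TRUE because Carol is a knave.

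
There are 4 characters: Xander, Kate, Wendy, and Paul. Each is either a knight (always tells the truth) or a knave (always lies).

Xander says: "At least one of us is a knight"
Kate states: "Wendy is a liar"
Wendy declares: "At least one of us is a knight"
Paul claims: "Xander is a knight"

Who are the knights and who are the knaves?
Xander is a knight.
Kate is a knave.
Wendy is a knight.
Paul is a knight.

Verification:
- Xander (knight) says "At least one of us is a knight" - this is TRUE because Xander, Wendy, and Paul are knights.
- Kate (knave) says "Wendy is a liar" - this is FALSE (a lie) because Wendy is a knight.
- Wendy (knight) says "At least one of us is a knight" - this is TRUE because Xander, Wendy, and Paul are knights.
- Paul (knight) says "Xander is a knight" - this is TRUE because Xander is a knight.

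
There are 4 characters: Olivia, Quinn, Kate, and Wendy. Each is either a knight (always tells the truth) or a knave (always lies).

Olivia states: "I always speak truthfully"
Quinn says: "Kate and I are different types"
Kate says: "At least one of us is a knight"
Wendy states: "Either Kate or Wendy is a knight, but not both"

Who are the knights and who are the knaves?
Olivia is a knave.
Quinn is a knave.
Kate is a knave.
Wendy is a knave.

Verification:
- Olivia (knave) says "I always speak truthfully" - this is FALSE (a lie) because Olivia is a knave.
- Quinn (knave) says "Kate and I are different types" - this is FALSE (a lie) because Quinn is a knave and Kate is a knave.
- Kate (knave) says "At least one of us is a knight" - this is FALSE (a lie) because no one is a knight.
- Wendy (knave) says "Either Kate or Wendy is a knight, but not both" - this is FALSE (a lie) because Kate is a knave and Wendy is a knave.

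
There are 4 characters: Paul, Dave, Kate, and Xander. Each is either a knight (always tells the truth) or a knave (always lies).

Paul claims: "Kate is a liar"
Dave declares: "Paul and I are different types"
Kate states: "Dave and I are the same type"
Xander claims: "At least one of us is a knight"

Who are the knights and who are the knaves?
Paul is a knave.
Dave is a knight.
Kate is a knight.
Xander is a knight.

Verification:
- Paul (knave) says "Kate is a liar" - this is FALSE (a lie) because Kate is a knight.
- Dave (knight) says "Paul and I are different types" - this is TRUE because Dave is a knight and Paul is a knave.
- Kate (knight) says "Dave and I are the same type" - this is TRUE because Kate is a knight and Dave is a knight.
- Xander (knight) says "At least one of us is a knight" - this is TRUE because Dave, Kate, and Xander are knights.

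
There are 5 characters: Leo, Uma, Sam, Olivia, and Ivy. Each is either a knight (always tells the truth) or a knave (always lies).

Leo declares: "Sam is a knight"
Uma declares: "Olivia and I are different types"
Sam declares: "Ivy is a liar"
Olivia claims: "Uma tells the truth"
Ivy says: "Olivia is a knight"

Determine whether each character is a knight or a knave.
Leo is a knight.
Uma is a knave.
Sam is a knight.
Olivia is a knave.
Ivy is a knave.

Verification:
- Leo (knight) says "Sam is a knight" - this is TRUE because Sam is a knight.
- Uma (knave) says "Olivia and I are different types" - this is FALSE (a lie) because Uma is a knave and Olivia is a knave.
- Sam (knight) says "Ivy is a liar" - this is TRUE because Ivy is a knave.
- Olivia (knave) says "Uma tells the truth" - this is FALSE (a lie) because Uma is a knave.
- Ivy (knave) says "Olivia is a knight" - this is FALSE (a lie) because Olivia is a knave.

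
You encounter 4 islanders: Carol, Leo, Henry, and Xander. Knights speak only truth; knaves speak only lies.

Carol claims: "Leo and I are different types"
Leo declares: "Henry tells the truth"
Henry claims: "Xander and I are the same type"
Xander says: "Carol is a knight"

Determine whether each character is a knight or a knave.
Carol is a knight.
Leo is a knave.
Henry is a knave.
Xander is a knight.

Verification:
- Carol (knight) says "Leo and I are different types" - this is TRUE because Carol is a knight and Leo is a knave.
- Leo (knave) says "Henry tells the truth" - this is FALSE (a lie) because Henry is a knave.
- Henry (knave) says "Xander and I are the same type" - this is FALSE (a lie) because Henry is a knave and Xander is a knight.
- Xander (knight) says "Carol is a knight" - this is TRUE because Carol is a knight.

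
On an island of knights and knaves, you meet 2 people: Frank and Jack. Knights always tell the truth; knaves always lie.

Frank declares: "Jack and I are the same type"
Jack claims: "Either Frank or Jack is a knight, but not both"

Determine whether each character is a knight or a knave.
Frank is a knave.
Jack is a knight.

Verification:
- Frank (knave) says "Jack and I are the same type" - this is FALSE (a lie) because Frank is a knave and Jack is a knight.
- Jack (knight) says "Either Frank or Jack is a knight, but not both" - this is TRUE because Frank is a knave and Jack is a knight.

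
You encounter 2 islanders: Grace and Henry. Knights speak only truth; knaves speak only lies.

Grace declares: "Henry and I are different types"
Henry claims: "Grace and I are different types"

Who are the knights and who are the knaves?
Grace is a knave.
Henry is a knave.

Verification:
- Grace (knave) says "Henry and I are different types" - this is FALSE (a lie) because Grace is a knave and Henry is a knave.
- Henry (knave) says "Grace and I are different types" - this is FALSE (a lie) because Henry is a knave and Grace is a knave.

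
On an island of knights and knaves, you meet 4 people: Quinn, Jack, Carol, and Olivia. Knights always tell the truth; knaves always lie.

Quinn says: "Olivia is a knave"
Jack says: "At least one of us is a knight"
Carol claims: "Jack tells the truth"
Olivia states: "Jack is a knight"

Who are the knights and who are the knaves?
Quinn is a knave.
Jack is a knight.
Carol is a knight.
Olivia is a knight.

Verification:
- Quinn (knave) says "Olivia is a knave" - this is FALSE (a lie) because Olivia is a knight.
- Jack (knight) says "At least one of us is a knight" - this is TRUE because Jack, Carol, and Olivia are knights.
- Carol (knight) says "Jack tells the truth" - this is TRUE because Jack is a knight.
- Olivia (knight) says "Jack is a knight" - this is TRUE because Jack is a knight.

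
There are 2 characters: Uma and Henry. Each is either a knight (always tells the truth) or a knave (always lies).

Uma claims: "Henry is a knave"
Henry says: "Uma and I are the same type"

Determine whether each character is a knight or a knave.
Uma is a knight.
Henry is a knave.

Verification:
- Uma (knight) says "Henry is a knave" - this is TRUE because Henry is a knave.
- Henry (knave) says "Uma and I are the same type" - this is FALSE (a lie) because Henry is a knave and Uma is a knight.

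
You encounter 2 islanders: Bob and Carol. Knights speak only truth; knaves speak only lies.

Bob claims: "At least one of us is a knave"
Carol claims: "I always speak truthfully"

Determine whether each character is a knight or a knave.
Bob is a knight.
Carol is a knave.

Verification:
- Bob (knight) says "At least one of us is a knave" - this is TRUE because Carol is a knave.
- Carol (knave) says "I always speak truthfully" - this is FALSE (a lie) because Carol is a knave.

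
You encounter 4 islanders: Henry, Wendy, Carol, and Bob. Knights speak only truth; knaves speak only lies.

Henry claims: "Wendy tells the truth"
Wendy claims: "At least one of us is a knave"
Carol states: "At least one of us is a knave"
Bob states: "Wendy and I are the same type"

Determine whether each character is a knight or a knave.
Henry is a knight.
Wendy is a knight.
Carol is a knight.
Bob is a knave.

Verification:
- Henry (knight) says "Wendy tells the truth" - this is TRUE because Wendy is a knight.
- Wendy (knight) says "At least one of us is a knave" - this is TRUE because Bob is a knave.
- Carol (knight) says "At least one of us is a knave" - this is TRUE because Bob is a knave.
- Bob (knave) says "Wendy and I are the same type" - this is FALSE (a lie) because Bob is a knave and Wendy is a knight.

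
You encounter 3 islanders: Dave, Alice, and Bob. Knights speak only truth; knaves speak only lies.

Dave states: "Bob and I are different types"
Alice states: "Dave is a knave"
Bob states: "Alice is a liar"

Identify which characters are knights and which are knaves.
Dave is a knave.
Alice is a knight.
Bob is a knave.

Verification:
- Dave (knave) says "Bob and I are different types" - this is FALSE (a lie) because Dave is a knave and Bob is a knave.
- Alice (knight) says "Dave is a knave" - this is TRUE because Dave is a knave.
- Bob (knave) says "Alice is a liar" - this is FALSE (a lie) because Alice is a knight.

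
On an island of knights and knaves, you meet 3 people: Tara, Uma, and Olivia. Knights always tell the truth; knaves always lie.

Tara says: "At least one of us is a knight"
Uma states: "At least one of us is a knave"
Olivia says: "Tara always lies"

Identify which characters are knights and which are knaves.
Tara is a knight.
Uma is a knight.
Olivia is a knave.

Verification:
- Tara (knight) says "At least one of us is a knight" - this is TRUE because Tara and Uma are knights.
- Uma (knight) says "At least one of us is a knave" - this is TRUE because Olivia is a knave.
- Olivia (knave) says "Tara always lies" - this is FALSE (a lie) because Tara is a knight.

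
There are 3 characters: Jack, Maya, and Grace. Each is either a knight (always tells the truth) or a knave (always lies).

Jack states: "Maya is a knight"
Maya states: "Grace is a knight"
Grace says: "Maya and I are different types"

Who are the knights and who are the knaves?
Jack is a knave.
Maya is a knave.
Grace is a knave.

Verification:
- Jack (knave) says "Maya is a knight" - this is FALSE (a lie) because Maya is a knave.
- Maya (knave) says "Grace is a knight" - this is FALSE (a lie) because Grace is a knave.
- Grace (knave) says "Maya and I are different types" - this is FALSE (a lie) because Grace is a knave and Maya is a knave.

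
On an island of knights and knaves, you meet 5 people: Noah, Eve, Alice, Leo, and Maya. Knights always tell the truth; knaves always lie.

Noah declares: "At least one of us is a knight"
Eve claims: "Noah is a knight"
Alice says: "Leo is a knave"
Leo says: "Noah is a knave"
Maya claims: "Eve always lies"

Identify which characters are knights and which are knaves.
Noah is a knight.
Eve is a knight.
Alice is a knight.
Leo is a knave.
Maya is a knave.

Verification:
- Noah (knight) says "At least one of us is a knight" - this is TRUE because Noah, Eve, and Alice are knights.
- Eve (knight) says "Noah is a knight" - this is TRUE because Noah is a knight.
- Alice (knight) says "Leo is a knave" - this is TRUE because Leo is a knave.
- Leo (knave) says "Noah is a knave" - this is FALSE (a lie) because Noah is a knight.
- Maya (knave) says "Eve always lies" - this is FALSE (a lie) because Eve is a knight.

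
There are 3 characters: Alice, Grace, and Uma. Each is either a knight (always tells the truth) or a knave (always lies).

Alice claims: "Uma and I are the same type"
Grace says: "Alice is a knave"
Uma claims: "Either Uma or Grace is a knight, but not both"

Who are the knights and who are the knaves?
Alice is a knight.
Grace is a knave.
Uma is a knight.

Verification:
- Alice (knight) says "Uma and I are the same type" - this is TRUE because Alice is a knight and Uma is a knight.
- Grace (knave) says "Alice is a knave" - this is FALSE (a lie) because Alice is a knight.
- Uma (knight) says "Either Uma or Grace is a knight, but not both" - this is TRUE because Uma is a knight and Grace is a knave.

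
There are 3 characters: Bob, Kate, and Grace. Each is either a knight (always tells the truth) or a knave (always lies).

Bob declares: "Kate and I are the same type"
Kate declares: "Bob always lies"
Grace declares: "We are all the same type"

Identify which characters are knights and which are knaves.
Bob is a knave.
Kate is a knight.
Grace is a knave.

Verification:
- Bob (knave) says "Kate and I are the same type" - this is FALSE (a lie) because Bob is a knave and Kate is a knight.
- Kate (knight) says "Bob always lies" - this is TRUE because Bob is a knave.
- Grace (knave) says "We are all the same type" - this is FALSE (a lie) because Kate is a knight and Bob and Grace are knaves.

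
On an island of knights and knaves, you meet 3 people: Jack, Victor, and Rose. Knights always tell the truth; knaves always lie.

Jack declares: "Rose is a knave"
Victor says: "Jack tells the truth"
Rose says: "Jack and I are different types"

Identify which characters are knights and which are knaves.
Jack is a knave.
Victor is a knave.
Rose is a knight.

Verification:
- Jack (knave) says "Rose is a knave" - this is FALSE (a lie) because Rose is a knight.
- Victor (knave) says "Jack tells the truth" - this is FALSE (a lie) because Jack is a knave.
- Rose (knight) says "Jack and I are different types" - this is TRUE because Rose is a knight and Jack is a knave.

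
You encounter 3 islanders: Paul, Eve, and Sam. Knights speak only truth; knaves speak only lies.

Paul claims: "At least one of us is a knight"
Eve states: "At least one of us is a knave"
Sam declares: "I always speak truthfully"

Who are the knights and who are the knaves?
Paul is a knight.
Eve is a knight.
Sam is a knave.

Verification:
- Paul (knight) says "At least one of us is a knight" - this is TRUE because Paul and Eve are knights.
- Eve (knight) says "At least one of us is a knave" - this is TRUE because Sam is a knave.
- Sam (knave) says "I always speak truthfully" - this is FALSE (a lie) because Sam is a knave.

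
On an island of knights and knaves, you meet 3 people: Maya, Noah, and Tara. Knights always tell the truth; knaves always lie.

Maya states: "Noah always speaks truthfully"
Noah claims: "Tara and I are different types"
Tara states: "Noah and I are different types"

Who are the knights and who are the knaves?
Maya is a knave.
Noah is a knave.
Tara is a knave.

Verification:
- Maya (knave) says "Noah always speaks truthfully" - this is FALSE (a lie) because Noah is a knave.
- Noah (knave) says "Tara and I are different types" - this is FALSE (a lie) because Noah is a knave and Tara is a knave.
- Tara (knave) says "Noah and I are different types" - this is FALSE (a lie) because Tara is a knave and Noah is a knave.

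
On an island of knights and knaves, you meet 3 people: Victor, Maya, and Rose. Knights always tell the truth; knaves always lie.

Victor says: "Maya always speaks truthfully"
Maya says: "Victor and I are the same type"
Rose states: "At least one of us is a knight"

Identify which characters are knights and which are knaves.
Victor is a knight.
Maya is a knight.
Rose is a knight.

Verification:
- Victor (knight) says "Maya always speaks truthfully" - this is TRUE because Maya is a knight.
- Maya (knight) says "Victor and I are the same type" - this is TRUE because Maya is a knight and Victor is a knight.
- Rose (knight) says "At least one of us is a knight" - this is TRUE because Victor, Maya, and Rose are knights.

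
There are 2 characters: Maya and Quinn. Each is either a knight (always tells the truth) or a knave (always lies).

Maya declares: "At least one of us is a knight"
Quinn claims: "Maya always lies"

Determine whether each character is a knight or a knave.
Maya is a knight.
Quinn is a knave.

Verification:
- Maya (knight) says "At least one of us is a knight" - this is TRUE because Maya is a knight.
- Quinn (knave) says "Maya always lies" - this is FALSE (a lie) because Maya is a knight.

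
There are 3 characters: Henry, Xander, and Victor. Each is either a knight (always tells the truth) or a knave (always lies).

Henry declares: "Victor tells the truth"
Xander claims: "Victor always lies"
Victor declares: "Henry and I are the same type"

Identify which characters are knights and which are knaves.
Henry is a knight.
Xander is a knave.
Victor is a knight.

Verification:
- Henry (knight) says "Victor tells the truth" - this is TRUE because Victor is a knight.
- Xander (knave) says "Victor always lies" - this is FALSE (a lie) because Victor is a knight.
- Victor (knight) says "Henry and I are the same type" - this is TRUE because Victor is a knight and Henry is a knight.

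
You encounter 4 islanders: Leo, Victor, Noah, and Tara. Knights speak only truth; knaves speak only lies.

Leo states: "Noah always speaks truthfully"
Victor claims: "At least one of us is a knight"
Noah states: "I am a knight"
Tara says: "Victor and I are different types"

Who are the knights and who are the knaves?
Leo is a knave.
Victor is a knave.
Noah is a knave.
Tara is a knave.

Verification:
- Leo (knave) says "Noah always speaks truthfully" - this is FALSE (a lie) because Noah is a knave.
- Victor (knave) says "At least one of us is a knight" - this is FALSE (a lie) because no one is a knight.
- Noah (knave) says "I am a knight" - this is FALSE (a lie) because Noah is a knave.
- Tara (knave) says "Victor and I are different types" - this is FALSE (a lie) because Tara is a knave and Victor is a knave.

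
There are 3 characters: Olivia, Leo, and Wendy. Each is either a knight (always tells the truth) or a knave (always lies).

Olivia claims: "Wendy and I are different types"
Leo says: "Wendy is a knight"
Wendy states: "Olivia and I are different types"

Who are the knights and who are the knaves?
Olivia is a knave.
Leo is a knave.
Wendy is a knave.

Verification:
- Olivia (knave) says "Wendy and I are different types" - this is FALSE (a lie) because Olivia is a knave and Wendy is a knave.
- Leo (knave) says "Wendy is a knight" - this is FALSE (a lie) because Wendy is a knave.
- Wendy (knave) says "Olivia and I are different types" - this is FALSE (a lie) because Wendy is a knave and Olivia is a knave.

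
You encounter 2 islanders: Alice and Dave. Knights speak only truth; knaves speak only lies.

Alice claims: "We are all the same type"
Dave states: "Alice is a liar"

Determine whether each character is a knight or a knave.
Alice is a knave.
Dave is a knight.

Verification:
- Alice (knave) says "We are all the same type" - this is FALSE (a lie) because Dave is a knight and Alice is a knave.
- Dave (knight) says "Alice is a liar" - this is TRUE because Alice is a knave.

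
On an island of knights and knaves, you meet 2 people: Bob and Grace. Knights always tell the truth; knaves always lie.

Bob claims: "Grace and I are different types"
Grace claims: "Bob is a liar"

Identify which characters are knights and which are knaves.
Bob is a knight.
Grace is a knave.

Verification:
- Bob (knight) says "Grace and I are different types" - this is TRUE because Bob is a knight and Grace is a knave.
- Grace (knave) says "Bob is a liar" - this is FALSE (a lie) because Bob is a knight.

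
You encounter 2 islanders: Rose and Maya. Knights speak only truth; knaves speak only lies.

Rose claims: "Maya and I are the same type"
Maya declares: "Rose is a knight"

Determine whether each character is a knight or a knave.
Rose is a knight.
Maya is a knight.

Verification:
- Rose (knight) says "Maya and I are the same type" - this is TRUE because Rose is a knight and Maya is a knight.
- Maya (knight) says "Rose is a knight" - this is TRUE because Rose is a knight.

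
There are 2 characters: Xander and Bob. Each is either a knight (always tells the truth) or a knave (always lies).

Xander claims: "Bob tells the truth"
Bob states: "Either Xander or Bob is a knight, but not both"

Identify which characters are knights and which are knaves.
Xander is a knave.
Bob is a knave.

Verification:
- Xander (knave) says "Bob tells the truth" - this is FALSE (a lie) because Bob is a knave.
- Bob (knave) says "Either Xander or Bob is a knight, but not both" - this is FALSE (a lie) because Xander is a knave and Bob is a knave.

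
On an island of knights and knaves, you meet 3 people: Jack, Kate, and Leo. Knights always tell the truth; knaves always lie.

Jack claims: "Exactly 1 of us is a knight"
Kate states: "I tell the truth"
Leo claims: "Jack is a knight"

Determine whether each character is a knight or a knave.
Jack is a knave.
Kate is a knave.
Leo is a knave.

Verification:
- Jack (knave) says "Exactly 1 of us is a knight" - this is FALSE (a lie) because there are 0 knights.
- Kate (knave) says "I tell the truth" - this is FALSE (a lie) because Kate is a knave.
- Leo (knave) says "Jack is a knight" - this is FALSE (a lie) because Jack is a knave.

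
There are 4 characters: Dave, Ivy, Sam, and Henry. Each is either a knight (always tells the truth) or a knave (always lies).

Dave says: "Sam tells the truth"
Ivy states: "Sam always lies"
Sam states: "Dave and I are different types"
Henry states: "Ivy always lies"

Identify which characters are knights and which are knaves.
Dave is a knave.
Ivy is a knight.
Sam is a knave.
Henry is a knave.

Verification:
- Dave (knave) says "Sam tells the truth" - this is FALSE (a lie) because Sam is a knave.
- Ivy (knight) says "Sam always lies" - this is TRUE because Sam is a knave.
- Sam (knave) says "Dave and I are different types" - this is FALSE (a lie) because Sam is a knave and Dave is a knave.
- Henry (knave) says "Ivy always lies" - this is FALSE (a lie) because Ivy is a knight.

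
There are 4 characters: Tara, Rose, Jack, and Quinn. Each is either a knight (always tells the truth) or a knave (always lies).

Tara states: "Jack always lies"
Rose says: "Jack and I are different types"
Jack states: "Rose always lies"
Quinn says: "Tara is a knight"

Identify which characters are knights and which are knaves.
Tara is a knight.
Rose is a knight.
Jack is a knave.
Quinn is a knight.

Verification:
- Tara (knight) says "Jack always lies" - this is TRUE because Jack is a knave.
- Rose (knight) says "Jack and I are different types" - this is TRUE because Rose is a knight and Jack is a knave.
- Jack (knave) says "Rose always lies" - this is FALSE (a lie) because Rose is a knight.
- Quinn (knight) says "Tara is a knight" - this is TRUE because Tara is a knight.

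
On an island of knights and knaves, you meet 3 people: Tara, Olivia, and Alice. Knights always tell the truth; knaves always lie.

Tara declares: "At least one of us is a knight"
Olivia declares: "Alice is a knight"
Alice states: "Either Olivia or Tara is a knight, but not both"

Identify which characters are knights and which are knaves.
Tara is a knave.
Olivia is a knave.
Alice is a knave.

Verification:
- Tara (knave) says "At least one of us is a knight" - this is FALSE (a lie) because no one is a knight.
- Olivia (knave) says "Alice is a knight" - this is FALSE (a lie) because Alice is a knave.
- Alice (knave) says "Either Olivia or Tara is a knight, but not both" - this is FALSE (a lie) because Olivia is a knave and Tara is a knave.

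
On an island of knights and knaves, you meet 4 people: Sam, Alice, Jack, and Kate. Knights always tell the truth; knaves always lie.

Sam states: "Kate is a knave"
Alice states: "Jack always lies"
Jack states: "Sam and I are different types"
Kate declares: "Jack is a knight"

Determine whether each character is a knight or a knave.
Sam is a knave.
Alice is a knave.
Jack is a knight.
Kate is a knight.

Verification:
- Sam (knave) says "Kate is a knave" - this is FALSE (a lie) because Kate is a knight.
- Alice (knave) says "Jack always lies" - this is FALSE (a lie) because Jack is a knight.
- Jack (knight) says "Sam and I are different types" - this is TRUE because Jack is a knight and Sam is a knave.
- Kate (knight) says "Jack is a knight" - this is TRUE because Jack is a knight.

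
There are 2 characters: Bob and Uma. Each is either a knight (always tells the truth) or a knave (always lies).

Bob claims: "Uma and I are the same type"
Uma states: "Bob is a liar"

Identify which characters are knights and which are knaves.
Bob is a knave.
Uma is a knight.

Verification:
- Bob (knave) says "Uma and I are the same type" - this is FALSE (a lie) because Bob is a knave and Uma is a knight.
- Uma (knight) says "Bob is a liar" - this is TRUE because Bob is a knave.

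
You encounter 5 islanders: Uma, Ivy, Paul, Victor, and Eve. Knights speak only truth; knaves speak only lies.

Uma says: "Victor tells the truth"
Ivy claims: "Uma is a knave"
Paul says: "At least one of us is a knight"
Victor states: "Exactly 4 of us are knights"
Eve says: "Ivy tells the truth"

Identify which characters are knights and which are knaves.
Uma is a knave.
Ivy is a knight.
Paul is a knight.
Victor is a knave.
Eve is a knight.

Verification:
- Uma (knave) says "Victor tells the truth" - this is FALSE (a lie) because Victor is a knave.
- Ivy (knight) says "Uma is a knave" - this is TRUE because Uma is a knave.
- Paul (knight) says "At least one of us is a knight" - this is TRUE because Ivy, Paul, and Eve are knights.
- Victor (knave) says "Exactly 4 of us are knights" - this is FALSE (a lie) because there are 3 knights.
- Eve (knight) says "Ivy tells the truth" - this is TRUE because Ivy is a knight.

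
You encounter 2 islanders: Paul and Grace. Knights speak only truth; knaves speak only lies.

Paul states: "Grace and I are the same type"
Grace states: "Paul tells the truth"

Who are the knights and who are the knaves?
Paul is a knight.
Grace is a knight.

Verification:
- Paul (knight) says "Grace and I are the same type" - this is TRUE because Paul is a knight and Grace is a knight.
- Grace (knight) says "Paul tells the truth" - this is TRUE because Paul is a knight.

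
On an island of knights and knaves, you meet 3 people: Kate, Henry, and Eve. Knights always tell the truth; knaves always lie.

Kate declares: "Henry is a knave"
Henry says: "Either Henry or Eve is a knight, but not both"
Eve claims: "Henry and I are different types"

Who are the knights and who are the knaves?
Kate is a knight.
Henry is a knave.
Eve is a knave.

Verification:
- Kate (knight) says "Henry is a knave" - this is TRUE because Henry is a knave.
- Henry (knave) says "Either Henry or Eve is a knight, but not both" - this is FALSE (a lie) because Henry is a knave and Eve is a knave.
- Eve (knave) says "Henry and I are different types" - this is FALSE (a lie) because Eve is a knave and Henry is a knave.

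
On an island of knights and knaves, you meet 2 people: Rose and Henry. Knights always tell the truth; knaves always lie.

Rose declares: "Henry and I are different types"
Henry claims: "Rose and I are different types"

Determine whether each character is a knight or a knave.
Rose is a knave.
Henry is a knave.

Verification:
- Rose (knave) says "Henry and I are different types" - this is FALSE (a lie) because Rose is a knave and Henry is a knave.
- Henry (knave) says "Rose and I are different types" - this is FALSE (a lie) because Henry is a knave and Rose is a knave.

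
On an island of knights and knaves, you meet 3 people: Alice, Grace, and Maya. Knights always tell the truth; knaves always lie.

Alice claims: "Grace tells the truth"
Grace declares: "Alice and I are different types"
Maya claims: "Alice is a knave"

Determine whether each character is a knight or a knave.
Alice is a knave.
Grace is a knave.
Maya is a knight.

Verification:
- Alice (knave) says "Grace tells the truth" - this is FALSE (a lie) because Grace is a knave.
- Grace (knave) says "Alice and I are different types" - this is FALSE (a lie) because Grace is a knave and Alice is a knave.
- Maya (knight) says "Alice is a knave" - this is TRUE because Alice is a knave.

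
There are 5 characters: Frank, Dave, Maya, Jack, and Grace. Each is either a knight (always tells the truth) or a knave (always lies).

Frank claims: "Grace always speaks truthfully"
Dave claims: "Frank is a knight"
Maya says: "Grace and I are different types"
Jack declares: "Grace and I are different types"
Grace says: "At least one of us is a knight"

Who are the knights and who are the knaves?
Frank is a knave.
Dave is a knave.
Maya is a knave.
Jack is a knave.
Grace is a knave.

Verification:
- Frank (knave) says "Grace always speaks truthfully" - this is FALSE (a lie) because Grace is a knave.
- Dave (knave) says "Frank is a knight" - this is FALSE (a lie) because Frank is a knave.
- Maya (knave) says "Grace and I are different types" - this is FALSE (a lie) because Maya is a knave and Grace is a knave.
- Jack (knave) says "Grace and I are different types" - this is FALSE (a lie) because Jack is a knave and Grace is a knave.
- Grace (knave) says "At least one of us is a knight" - this is FALSE (a lie) because no one is a knight.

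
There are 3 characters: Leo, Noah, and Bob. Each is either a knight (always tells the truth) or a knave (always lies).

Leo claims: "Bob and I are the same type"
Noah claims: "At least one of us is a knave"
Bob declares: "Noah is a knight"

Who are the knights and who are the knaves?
Leo is a knave.
Noah is a knight.
Bob is a knight.

Verification:
- Leo (knave) says "Bob and I are the same type" - this is FALSE (a lie) because Leo is a knave and Bob is a knight.
- Noah (knight) says "At least one of us is a knave" - this is TRUE because Leo is a knave.
- Bob (knight) says "Noah is a knight" - this is TRUE because Noah is a knight.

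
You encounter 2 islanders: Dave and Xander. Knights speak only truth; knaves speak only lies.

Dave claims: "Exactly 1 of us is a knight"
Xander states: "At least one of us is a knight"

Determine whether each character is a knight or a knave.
Dave is a knave.
Xander is a knave.

Verification:
- Dave (knave) says "Exactly 1 of us is a knight" - this is FALSE (a lie) because there are 0 knights.
- Xander (knave) says "At least one of us is a knight" - this is FALSE (a lie) because no one is a knight.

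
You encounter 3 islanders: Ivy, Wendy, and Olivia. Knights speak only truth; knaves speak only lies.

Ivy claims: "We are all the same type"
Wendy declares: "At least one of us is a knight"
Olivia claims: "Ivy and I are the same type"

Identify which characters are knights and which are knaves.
Ivy is a knight.
Wendy is a knight.
Olivia is a knight.

Verification:
- Ivy (knight) says "We are all the same type" - this is TRUE because Ivy, Wendy, and Olivia are knights.
- Wendy (knight) says "At least one of us is a knight" - this is TRUE because Ivy, Wendy, and Olivia are knights.
- Olivia (knight) says "Ivy and I are the same type" - this is TRUE because Olivia is a knight and Ivy is a knight.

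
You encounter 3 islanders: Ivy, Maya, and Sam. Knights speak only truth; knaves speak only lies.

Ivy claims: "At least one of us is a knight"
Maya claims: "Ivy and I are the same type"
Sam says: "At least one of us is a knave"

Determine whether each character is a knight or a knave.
Ivy is a knight.
Maya is a knave.
Sam is a knight.

Verification:
- Ivy (knight) says "At least one of us is a knight" - this is TRUE because Ivy and Sam are knights.
- Maya (knave) says "Ivy and I are the same type" - this is FALSE (a lie) because Maya is a knave and Ivy is a knight.
- Sam (knight) says "At least one of us is a knave" - this is TRUE because Maya is a knave.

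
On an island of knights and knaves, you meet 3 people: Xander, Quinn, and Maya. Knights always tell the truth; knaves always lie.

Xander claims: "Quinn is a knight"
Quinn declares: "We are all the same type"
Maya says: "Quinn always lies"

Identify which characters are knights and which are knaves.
Xander is a knave.
Quinn is a knave.
Maya is a knight.

Verification:
- Xander (knave) says "Quinn is a knight" - this is FALSE (a lie) because Quinn is a knave.
- Quinn (knave) says "We are all the same type" - this is FALSE (a lie) because Maya is a knight and Xander and Quinn are knaves.
- Maya (knight) says "Quinn always lies" - this is TRUE because Quinn is a knave.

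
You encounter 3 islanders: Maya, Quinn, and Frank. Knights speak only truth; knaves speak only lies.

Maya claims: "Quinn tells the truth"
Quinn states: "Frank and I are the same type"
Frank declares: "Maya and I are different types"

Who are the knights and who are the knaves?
Maya is a knave.
Quinn is a knave.
Frank is a knight.

Verification:
- Maya (knave) says "Quinn tells the truth" - this is FALSE (a lie) because Quinn is a knave.
- Quinn (knave) says "Frank and I are the same type" - this is FALSE (a lie) because Quinn is a knave and Frank is a knight.
- Frank (knight) says "Maya and I are different types" - this is TRUE because Frank is a knight and Maya is a knave.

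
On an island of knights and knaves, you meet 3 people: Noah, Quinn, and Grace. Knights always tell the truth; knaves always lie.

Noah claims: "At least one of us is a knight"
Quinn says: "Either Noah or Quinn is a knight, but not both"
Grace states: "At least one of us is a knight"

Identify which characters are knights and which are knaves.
Noah is a knave.
Quinn is a knave.
Grace is a knave.

Verification:
- Noah (knave) says "At least one of us is a knight" - this is FALSE (a lie) because no one is a knight.
- Quinn (knave) says "Either Noah or Quinn is a knight, but not both" - this is FALSE (a lie) because Noah is a knave and Quinn is a knave.
- Grace (knave) says "At least one of us is a knight" - this is FALSE (a lie) because no one is a knight.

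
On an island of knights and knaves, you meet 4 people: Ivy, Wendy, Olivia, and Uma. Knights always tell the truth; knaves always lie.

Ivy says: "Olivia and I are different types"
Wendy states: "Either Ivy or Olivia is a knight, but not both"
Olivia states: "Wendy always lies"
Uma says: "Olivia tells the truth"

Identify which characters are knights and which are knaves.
Ivy is a knight.
Wendy is a knight.
Olivia is a knave.
Uma is a knave.

Verification:
- Ivy (knight) says "Olivia and I are different types" - this is TRUE because Ivy is a knight and Olivia is a knave.
- Wendy (knight) says "Either Ivy or Olivia is a knight, but not both" - this is TRUE because Ivy is a knight and Olivia is a knave.
- Olivia (knave) says "Wendy always lies" - this is FALSE (a lie) because Wendy is a knight.
- Uma (knave) says "Olivia tells the truth" - this is FALSE (a lie) because Olivia is a knave.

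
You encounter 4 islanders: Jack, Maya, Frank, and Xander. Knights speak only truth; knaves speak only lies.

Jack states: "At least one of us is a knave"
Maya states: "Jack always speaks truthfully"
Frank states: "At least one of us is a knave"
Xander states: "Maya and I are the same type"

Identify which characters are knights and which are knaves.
Jack is a knight.
Maya is a knight.
Frank is a knight.
Xander is a knave.

Verification:
- Jack (knight) says "At least one of us is a knave" - this is TRUE because Xander is a knave.
- Maya (knight) says "Jack always speaks truthfully" - this is TRUE because Jack is a knight.
- Frank (knight) says "At least one of us is a knave" - this is TRUE because Xander is a knave.
- Xander (knave) says "Maya and I are the same type" - this is FALSE (a lie) because Xander is a knave and Maya is a knight.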